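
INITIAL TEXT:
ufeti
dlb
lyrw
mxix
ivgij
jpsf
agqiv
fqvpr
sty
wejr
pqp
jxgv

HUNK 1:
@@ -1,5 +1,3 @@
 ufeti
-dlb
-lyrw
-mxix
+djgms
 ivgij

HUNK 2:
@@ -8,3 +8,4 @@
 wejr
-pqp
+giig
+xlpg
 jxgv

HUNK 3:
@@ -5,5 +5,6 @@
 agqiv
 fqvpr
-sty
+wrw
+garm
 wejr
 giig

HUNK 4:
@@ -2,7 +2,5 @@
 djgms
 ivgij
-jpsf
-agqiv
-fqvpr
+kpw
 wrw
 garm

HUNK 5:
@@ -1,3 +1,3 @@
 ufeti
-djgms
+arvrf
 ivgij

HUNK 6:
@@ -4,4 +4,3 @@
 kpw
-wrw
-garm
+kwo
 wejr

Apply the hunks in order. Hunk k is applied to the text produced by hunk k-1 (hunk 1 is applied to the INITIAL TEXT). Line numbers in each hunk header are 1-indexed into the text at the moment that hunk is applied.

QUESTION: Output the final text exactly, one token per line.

Answer: ufeti
arvrf
ivgij
kpw
kwo
wejr
giig
xlpg
jxgv

Derivation:
Hunk 1: at line 1 remove [dlb,lyrw,mxix] add [djgms] -> 10 lines: ufeti djgms ivgij jpsf agqiv fqvpr sty wejr pqp jxgv
Hunk 2: at line 8 remove [pqp] add [giig,xlpg] -> 11 lines: ufeti djgms ivgij jpsf agqiv fqvpr sty wejr giig xlpg jxgv
Hunk 3: at line 5 remove [sty] add [wrw,garm] -> 12 lines: ufeti djgms ivgij jpsf agqiv fqvpr wrw garm wejr giig xlpg jxgv
Hunk 4: at line 2 remove [jpsf,agqiv,fqvpr] add [kpw] -> 10 lines: ufeti djgms ivgij kpw wrw garm wejr giig xlpg jxgv
Hunk 5: at line 1 remove [djgms] add [arvrf] -> 10 lines: ufeti arvrf ivgij kpw wrw garm wejr giig xlpg jxgv
Hunk 6: at line 4 remove [wrw,garm] add [kwo] -> 9 lines: ufeti arvrf ivgij kpw kwo wejr giig xlpg jxgv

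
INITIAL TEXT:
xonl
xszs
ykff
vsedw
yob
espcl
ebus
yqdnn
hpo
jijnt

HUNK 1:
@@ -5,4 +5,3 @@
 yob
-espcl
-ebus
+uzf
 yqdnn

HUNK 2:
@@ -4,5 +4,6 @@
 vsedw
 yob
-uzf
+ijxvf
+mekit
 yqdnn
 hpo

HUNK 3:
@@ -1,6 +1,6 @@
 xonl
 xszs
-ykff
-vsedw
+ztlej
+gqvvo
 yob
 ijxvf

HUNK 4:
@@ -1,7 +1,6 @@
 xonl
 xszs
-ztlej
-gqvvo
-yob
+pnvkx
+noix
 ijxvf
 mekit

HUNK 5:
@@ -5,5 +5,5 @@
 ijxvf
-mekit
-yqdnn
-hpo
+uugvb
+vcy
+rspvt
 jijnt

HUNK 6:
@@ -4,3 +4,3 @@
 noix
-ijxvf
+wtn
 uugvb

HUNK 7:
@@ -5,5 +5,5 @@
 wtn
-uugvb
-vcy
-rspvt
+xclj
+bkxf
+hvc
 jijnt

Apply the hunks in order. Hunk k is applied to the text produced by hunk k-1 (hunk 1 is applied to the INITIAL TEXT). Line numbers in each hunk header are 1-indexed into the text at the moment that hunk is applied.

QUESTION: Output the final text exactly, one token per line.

Answer: xonl
xszs
pnvkx
noix
wtn
xclj
bkxf
hvc
jijnt

Derivation:
Hunk 1: at line 5 remove [espcl,ebus] add [uzf] -> 9 lines: xonl xszs ykff vsedw yob uzf yqdnn hpo jijnt
Hunk 2: at line 4 remove [uzf] add [ijxvf,mekit] -> 10 lines: xonl xszs ykff vsedw yob ijxvf mekit yqdnn hpo jijnt
Hunk 3: at line 1 remove [ykff,vsedw] add [ztlej,gqvvo] -> 10 lines: xonl xszs ztlej gqvvo yob ijxvf mekit yqdnn hpo jijnt
Hunk 4: at line 1 remove [ztlej,gqvvo,yob] add [pnvkx,noix] -> 9 lines: xonl xszs pnvkx noix ijxvf mekit yqdnn hpo jijnt
Hunk 5: at line 5 remove [mekit,yqdnn,hpo] add [uugvb,vcy,rspvt] -> 9 lines: xonl xszs pnvkx noix ijxvf uugvb vcy rspvt jijnt
Hunk 6: at line 4 remove [ijxvf] add [wtn] -> 9 lines: xonl xszs pnvkx noix wtn uugvb vcy rspvt jijnt
Hunk 7: at line 5 remove [uugvb,vcy,rspvt] add [xclj,bkxf,hvc] -> 9 lines: xonl xszs pnvkx noix wtn xclj bkxf hvc jijnt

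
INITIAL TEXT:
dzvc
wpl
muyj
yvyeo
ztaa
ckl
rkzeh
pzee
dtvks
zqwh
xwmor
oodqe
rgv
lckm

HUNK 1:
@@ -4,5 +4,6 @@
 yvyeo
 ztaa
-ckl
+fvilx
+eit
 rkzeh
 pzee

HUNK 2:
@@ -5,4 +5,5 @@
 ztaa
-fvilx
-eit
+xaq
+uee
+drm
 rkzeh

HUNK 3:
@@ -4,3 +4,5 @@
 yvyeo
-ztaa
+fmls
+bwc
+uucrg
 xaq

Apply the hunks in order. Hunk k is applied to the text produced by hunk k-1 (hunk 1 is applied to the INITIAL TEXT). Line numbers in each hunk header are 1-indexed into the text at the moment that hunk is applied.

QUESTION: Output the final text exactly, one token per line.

Answer: dzvc
wpl
muyj
yvyeo
fmls
bwc
uucrg
xaq
uee
drm
rkzeh
pzee
dtvks
zqwh
xwmor
oodqe
rgv
lckm

Derivation:
Hunk 1: at line 4 remove [ckl] add [fvilx,eit] -> 15 lines: dzvc wpl muyj yvyeo ztaa fvilx eit rkzeh pzee dtvks zqwh xwmor oodqe rgv lckm
Hunk 2: at line 5 remove [fvilx,eit] add [xaq,uee,drm] -> 16 lines: dzvc wpl muyj yvyeo ztaa xaq uee drm rkzeh pzee dtvks zqwh xwmor oodqe rgv lckm
Hunk 3: at line 4 remove [ztaa] add [fmls,bwc,uucrg] -> 18 lines: dzvc wpl muyj yvyeo fmls bwc uucrg xaq uee drm rkzeh pzee dtvks zqwh xwmor oodqe rgv lckm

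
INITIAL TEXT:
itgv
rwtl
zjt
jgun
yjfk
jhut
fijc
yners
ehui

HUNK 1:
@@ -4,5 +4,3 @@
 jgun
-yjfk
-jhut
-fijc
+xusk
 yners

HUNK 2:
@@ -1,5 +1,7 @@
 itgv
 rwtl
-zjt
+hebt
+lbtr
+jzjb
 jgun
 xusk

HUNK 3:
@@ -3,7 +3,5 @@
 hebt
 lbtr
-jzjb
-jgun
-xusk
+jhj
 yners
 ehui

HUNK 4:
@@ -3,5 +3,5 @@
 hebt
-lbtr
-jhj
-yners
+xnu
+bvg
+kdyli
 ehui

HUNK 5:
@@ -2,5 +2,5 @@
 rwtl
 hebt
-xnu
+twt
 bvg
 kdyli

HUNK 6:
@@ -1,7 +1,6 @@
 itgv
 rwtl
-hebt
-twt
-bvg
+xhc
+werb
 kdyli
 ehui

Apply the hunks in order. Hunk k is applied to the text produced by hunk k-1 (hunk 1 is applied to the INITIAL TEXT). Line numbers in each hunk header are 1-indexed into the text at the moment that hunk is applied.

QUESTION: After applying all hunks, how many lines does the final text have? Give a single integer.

Answer: 6

Derivation:
Hunk 1: at line 4 remove [yjfk,jhut,fijc] add [xusk] -> 7 lines: itgv rwtl zjt jgun xusk yners ehui
Hunk 2: at line 1 remove [zjt] add [hebt,lbtr,jzjb] -> 9 lines: itgv rwtl hebt lbtr jzjb jgun xusk yners ehui
Hunk 3: at line 3 remove [jzjb,jgun,xusk] add [jhj] -> 7 lines: itgv rwtl hebt lbtr jhj yners ehui
Hunk 4: at line 3 remove [lbtr,jhj,yners] add [xnu,bvg,kdyli] -> 7 lines: itgv rwtl hebt xnu bvg kdyli ehui
Hunk 5: at line 2 remove [xnu] add [twt] -> 7 lines: itgv rwtl hebt twt bvg kdyli ehui
Hunk 6: at line 1 remove [hebt,twt,bvg] add [xhc,werb] -> 6 lines: itgv rwtl xhc werb kdyli ehui
Final line count: 6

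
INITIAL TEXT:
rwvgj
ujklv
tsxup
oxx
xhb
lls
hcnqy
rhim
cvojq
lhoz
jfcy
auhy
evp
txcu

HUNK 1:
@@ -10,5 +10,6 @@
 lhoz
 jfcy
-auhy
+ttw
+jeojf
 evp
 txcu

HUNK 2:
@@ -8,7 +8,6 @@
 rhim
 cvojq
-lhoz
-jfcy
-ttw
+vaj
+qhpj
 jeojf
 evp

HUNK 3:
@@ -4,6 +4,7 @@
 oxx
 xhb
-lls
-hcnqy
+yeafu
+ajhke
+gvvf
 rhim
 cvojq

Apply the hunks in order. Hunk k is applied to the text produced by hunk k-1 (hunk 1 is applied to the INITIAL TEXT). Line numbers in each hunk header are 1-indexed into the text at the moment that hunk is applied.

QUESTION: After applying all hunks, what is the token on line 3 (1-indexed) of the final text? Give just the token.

Hunk 1: at line 10 remove [auhy] add [ttw,jeojf] -> 15 lines: rwvgj ujklv tsxup oxx xhb lls hcnqy rhim cvojq lhoz jfcy ttw jeojf evp txcu
Hunk 2: at line 8 remove [lhoz,jfcy,ttw] add [vaj,qhpj] -> 14 lines: rwvgj ujklv tsxup oxx xhb lls hcnqy rhim cvojq vaj qhpj jeojf evp txcu
Hunk 3: at line 4 remove [lls,hcnqy] add [yeafu,ajhke,gvvf] -> 15 lines: rwvgj ujklv tsxup oxx xhb yeafu ajhke gvvf rhim cvojq vaj qhpj jeojf evp txcu
Final line 3: tsxup

Answer: tsxup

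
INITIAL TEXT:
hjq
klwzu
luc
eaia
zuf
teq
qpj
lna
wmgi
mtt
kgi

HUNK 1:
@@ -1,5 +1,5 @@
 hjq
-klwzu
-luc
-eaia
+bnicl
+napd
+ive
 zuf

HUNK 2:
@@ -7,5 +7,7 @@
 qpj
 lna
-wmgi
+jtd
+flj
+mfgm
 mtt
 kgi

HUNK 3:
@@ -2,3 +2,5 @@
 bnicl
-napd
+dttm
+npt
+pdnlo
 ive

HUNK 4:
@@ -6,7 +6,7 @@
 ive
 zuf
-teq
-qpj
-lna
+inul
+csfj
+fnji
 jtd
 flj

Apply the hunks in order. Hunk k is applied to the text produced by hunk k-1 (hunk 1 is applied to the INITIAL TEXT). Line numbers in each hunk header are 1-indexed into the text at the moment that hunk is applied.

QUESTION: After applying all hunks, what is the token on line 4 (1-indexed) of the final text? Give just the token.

Hunk 1: at line 1 remove [klwzu,luc,eaia] add [bnicl,napd,ive] -> 11 lines: hjq bnicl napd ive zuf teq qpj lna wmgi mtt kgi
Hunk 2: at line 7 remove [wmgi] add [jtd,flj,mfgm] -> 13 lines: hjq bnicl napd ive zuf teq qpj lna jtd flj mfgm mtt kgi
Hunk 3: at line 2 remove [napd] add [dttm,npt,pdnlo] -> 15 lines: hjq bnicl dttm npt pdnlo ive zuf teq qpj lna jtd flj mfgm mtt kgi
Hunk 4: at line 6 remove [teq,qpj,lna] add [inul,csfj,fnji] -> 15 lines: hjq bnicl dttm npt pdnlo ive zuf inul csfj fnji jtd flj mfgm mtt kgi
Final line 4: npt

Answer: npt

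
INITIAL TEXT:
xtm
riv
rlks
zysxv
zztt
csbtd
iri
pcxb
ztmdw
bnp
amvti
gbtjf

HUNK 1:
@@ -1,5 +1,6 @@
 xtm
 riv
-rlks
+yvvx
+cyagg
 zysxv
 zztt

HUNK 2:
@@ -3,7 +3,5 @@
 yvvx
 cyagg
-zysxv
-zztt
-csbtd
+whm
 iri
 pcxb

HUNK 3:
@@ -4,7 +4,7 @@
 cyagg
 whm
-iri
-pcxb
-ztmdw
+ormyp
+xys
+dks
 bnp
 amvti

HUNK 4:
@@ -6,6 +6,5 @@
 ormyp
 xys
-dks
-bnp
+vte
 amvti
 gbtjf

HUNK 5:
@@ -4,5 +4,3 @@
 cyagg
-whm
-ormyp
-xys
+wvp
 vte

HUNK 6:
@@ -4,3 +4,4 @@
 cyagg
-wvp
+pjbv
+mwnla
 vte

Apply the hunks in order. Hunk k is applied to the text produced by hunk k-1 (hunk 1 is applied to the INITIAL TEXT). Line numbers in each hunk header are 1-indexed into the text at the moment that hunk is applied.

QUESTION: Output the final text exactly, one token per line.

Answer: xtm
riv
yvvx
cyagg
pjbv
mwnla
vte
amvti
gbtjf

Derivation:
Hunk 1: at line 1 remove [rlks] add [yvvx,cyagg] -> 13 lines: xtm riv yvvx cyagg zysxv zztt csbtd iri pcxb ztmdw bnp amvti gbtjf
Hunk 2: at line 3 remove [zysxv,zztt,csbtd] add [whm] -> 11 lines: xtm riv yvvx cyagg whm iri pcxb ztmdw bnp amvti gbtjf
Hunk 3: at line 4 remove [iri,pcxb,ztmdw] add [ormyp,xys,dks] -> 11 lines: xtm riv yvvx cyagg whm ormyp xys dks bnp amvti gbtjf
Hunk 4: at line 6 remove [dks,bnp] add [vte] -> 10 lines: xtm riv yvvx cyagg whm ormyp xys vte amvti gbtjf
Hunk 5: at line 4 remove [whm,ormyp,xys] add [wvp] -> 8 lines: xtm riv yvvx cyagg wvp vte amvti gbtjf
Hunk 6: at line 4 remove [wvp] add [pjbv,mwnla] -> 9 lines: xtm riv yvvx cyagg pjbv mwnla vte amvti gbtjf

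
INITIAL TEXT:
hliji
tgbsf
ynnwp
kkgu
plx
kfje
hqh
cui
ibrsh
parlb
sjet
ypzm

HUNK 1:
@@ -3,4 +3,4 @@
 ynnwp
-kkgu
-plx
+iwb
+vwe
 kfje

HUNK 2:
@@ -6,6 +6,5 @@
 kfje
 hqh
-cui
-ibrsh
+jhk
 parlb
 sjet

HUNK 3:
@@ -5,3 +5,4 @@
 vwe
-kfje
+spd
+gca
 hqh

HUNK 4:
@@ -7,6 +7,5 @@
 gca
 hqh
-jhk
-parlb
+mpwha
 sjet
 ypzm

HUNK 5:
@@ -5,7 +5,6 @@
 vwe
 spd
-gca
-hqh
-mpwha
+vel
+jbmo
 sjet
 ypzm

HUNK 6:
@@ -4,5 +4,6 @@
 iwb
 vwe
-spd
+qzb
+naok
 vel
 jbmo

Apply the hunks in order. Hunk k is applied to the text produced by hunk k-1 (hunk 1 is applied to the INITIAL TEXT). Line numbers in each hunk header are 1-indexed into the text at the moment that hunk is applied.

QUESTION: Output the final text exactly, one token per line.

Answer: hliji
tgbsf
ynnwp
iwb
vwe
qzb
naok
vel
jbmo
sjet
ypzm

Derivation:
Hunk 1: at line 3 remove [kkgu,plx] add [iwb,vwe] -> 12 lines: hliji tgbsf ynnwp iwb vwe kfje hqh cui ibrsh parlb sjet ypzm
Hunk 2: at line 6 remove [cui,ibrsh] add [jhk] -> 11 lines: hliji tgbsf ynnwp iwb vwe kfje hqh jhk parlb sjet ypzm
Hunk 3: at line 5 remove [kfje] add [spd,gca] -> 12 lines: hliji tgbsf ynnwp iwb vwe spd gca hqh jhk parlb sjet ypzm
Hunk 4: at line 7 remove [jhk,parlb] add [mpwha] -> 11 lines: hliji tgbsf ynnwp iwb vwe spd gca hqh mpwha sjet ypzm
Hunk 5: at line 5 remove [gca,hqh,mpwha] add [vel,jbmo] -> 10 lines: hliji tgbsf ynnwp iwb vwe spd vel jbmo sjet ypzm
Hunk 6: at line 4 remove [spd] add [qzb,naok] -> 11 lines: hliji tgbsf ynnwp iwb vwe qzb naok vel jbmo sjet ypzm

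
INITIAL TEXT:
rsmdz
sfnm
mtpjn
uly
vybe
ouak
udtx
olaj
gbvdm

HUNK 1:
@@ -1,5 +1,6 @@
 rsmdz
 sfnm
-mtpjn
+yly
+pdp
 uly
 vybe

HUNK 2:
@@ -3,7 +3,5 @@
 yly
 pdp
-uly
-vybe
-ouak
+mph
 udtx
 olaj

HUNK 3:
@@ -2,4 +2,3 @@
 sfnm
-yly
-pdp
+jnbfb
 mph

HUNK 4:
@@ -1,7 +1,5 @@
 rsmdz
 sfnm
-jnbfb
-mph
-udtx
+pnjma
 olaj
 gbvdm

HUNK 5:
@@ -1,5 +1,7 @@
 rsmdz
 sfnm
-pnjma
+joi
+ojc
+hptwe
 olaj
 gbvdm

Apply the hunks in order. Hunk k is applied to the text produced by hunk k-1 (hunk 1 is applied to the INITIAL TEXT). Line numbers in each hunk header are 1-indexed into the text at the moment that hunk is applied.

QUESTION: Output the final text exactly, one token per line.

Hunk 1: at line 1 remove [mtpjn] add [yly,pdp] -> 10 lines: rsmdz sfnm yly pdp uly vybe ouak udtx olaj gbvdm
Hunk 2: at line 3 remove [uly,vybe,ouak] add [mph] -> 8 lines: rsmdz sfnm yly pdp mph udtx olaj gbvdm
Hunk 3: at line 2 remove [yly,pdp] add [jnbfb] -> 7 lines: rsmdz sfnm jnbfb mph udtx olaj gbvdm
Hunk 4: at line 1 remove [jnbfb,mph,udtx] add [pnjma] -> 5 lines: rsmdz sfnm pnjma olaj gbvdm
Hunk 5: at line 1 remove [pnjma] add [joi,ojc,hptwe] -> 7 lines: rsmdz sfnm joi ojc hptwe olaj gbvdm

Answer: rsmdz
sfnm
joi
ojc
hptwe
olaj
gbvdm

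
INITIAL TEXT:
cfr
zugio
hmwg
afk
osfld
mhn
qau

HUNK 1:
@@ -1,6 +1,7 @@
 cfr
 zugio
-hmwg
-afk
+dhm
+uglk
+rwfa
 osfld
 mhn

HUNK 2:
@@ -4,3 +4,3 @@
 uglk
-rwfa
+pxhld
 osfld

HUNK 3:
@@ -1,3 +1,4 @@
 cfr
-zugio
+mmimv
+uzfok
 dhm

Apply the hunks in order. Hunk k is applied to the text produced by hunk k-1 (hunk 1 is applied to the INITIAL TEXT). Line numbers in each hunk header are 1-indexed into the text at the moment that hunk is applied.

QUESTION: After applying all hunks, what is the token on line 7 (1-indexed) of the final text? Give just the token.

Answer: osfld

Derivation:
Hunk 1: at line 1 remove [hmwg,afk] add [dhm,uglk,rwfa] -> 8 lines: cfr zugio dhm uglk rwfa osfld mhn qau
Hunk 2: at line 4 remove [rwfa] add [pxhld] -> 8 lines: cfr zugio dhm uglk pxhld osfld mhn qau
Hunk 3: at line 1 remove [zugio] add [mmimv,uzfok] -> 9 lines: cfr mmimv uzfok dhm uglk pxhld osfld mhn qau
Final line 7: osfld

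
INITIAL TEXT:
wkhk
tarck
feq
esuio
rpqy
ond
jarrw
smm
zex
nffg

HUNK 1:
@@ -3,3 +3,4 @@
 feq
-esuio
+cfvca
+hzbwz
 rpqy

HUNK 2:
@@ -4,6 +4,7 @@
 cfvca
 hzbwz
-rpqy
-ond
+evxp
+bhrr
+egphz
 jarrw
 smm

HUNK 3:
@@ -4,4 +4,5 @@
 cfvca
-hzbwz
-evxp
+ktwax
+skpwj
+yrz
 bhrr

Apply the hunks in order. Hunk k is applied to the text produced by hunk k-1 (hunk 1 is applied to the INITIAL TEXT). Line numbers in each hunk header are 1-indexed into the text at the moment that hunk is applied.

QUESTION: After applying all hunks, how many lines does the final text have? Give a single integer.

Answer: 13

Derivation:
Hunk 1: at line 3 remove [esuio] add [cfvca,hzbwz] -> 11 lines: wkhk tarck feq cfvca hzbwz rpqy ond jarrw smm zex nffg
Hunk 2: at line 4 remove [rpqy,ond] add [evxp,bhrr,egphz] -> 12 lines: wkhk tarck feq cfvca hzbwz evxp bhrr egphz jarrw smm zex nffg
Hunk 3: at line 4 remove [hzbwz,evxp] add [ktwax,skpwj,yrz] -> 13 lines: wkhk tarck feq cfvca ktwax skpwj yrz bhrr egphz jarrw smm zex nffg
Final line count: 13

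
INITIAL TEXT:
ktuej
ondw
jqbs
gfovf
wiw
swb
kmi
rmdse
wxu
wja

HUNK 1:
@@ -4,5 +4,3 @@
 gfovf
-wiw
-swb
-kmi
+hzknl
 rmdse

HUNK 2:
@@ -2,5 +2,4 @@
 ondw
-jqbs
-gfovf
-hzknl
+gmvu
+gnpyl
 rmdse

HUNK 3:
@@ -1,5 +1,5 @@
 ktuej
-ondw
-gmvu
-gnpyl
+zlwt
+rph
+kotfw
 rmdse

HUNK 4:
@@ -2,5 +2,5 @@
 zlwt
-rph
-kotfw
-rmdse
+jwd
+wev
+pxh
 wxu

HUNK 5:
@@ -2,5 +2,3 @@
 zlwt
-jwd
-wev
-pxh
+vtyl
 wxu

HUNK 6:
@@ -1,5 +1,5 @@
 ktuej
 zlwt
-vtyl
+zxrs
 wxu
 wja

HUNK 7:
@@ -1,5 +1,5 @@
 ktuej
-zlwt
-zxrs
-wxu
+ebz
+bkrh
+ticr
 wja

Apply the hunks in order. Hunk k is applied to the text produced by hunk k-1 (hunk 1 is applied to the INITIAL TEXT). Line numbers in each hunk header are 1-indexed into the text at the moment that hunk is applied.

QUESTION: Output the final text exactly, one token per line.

Hunk 1: at line 4 remove [wiw,swb,kmi] add [hzknl] -> 8 lines: ktuej ondw jqbs gfovf hzknl rmdse wxu wja
Hunk 2: at line 2 remove [jqbs,gfovf,hzknl] add [gmvu,gnpyl] -> 7 lines: ktuej ondw gmvu gnpyl rmdse wxu wja
Hunk 3: at line 1 remove [ondw,gmvu,gnpyl] add [zlwt,rph,kotfw] -> 7 lines: ktuej zlwt rph kotfw rmdse wxu wja
Hunk 4: at line 2 remove [rph,kotfw,rmdse] add [jwd,wev,pxh] -> 7 lines: ktuej zlwt jwd wev pxh wxu wja
Hunk 5: at line 2 remove [jwd,wev,pxh] add [vtyl] -> 5 lines: ktuej zlwt vtyl wxu wja
Hunk 6: at line 1 remove [vtyl] add [zxrs] -> 5 lines: ktuej zlwt zxrs wxu wja
Hunk 7: at line 1 remove [zlwt,zxrs,wxu] add [ebz,bkrh,ticr] -> 5 lines: ktuej ebz bkrh ticr wja

Answer: ktuej
ebz
bkrh
ticr
wja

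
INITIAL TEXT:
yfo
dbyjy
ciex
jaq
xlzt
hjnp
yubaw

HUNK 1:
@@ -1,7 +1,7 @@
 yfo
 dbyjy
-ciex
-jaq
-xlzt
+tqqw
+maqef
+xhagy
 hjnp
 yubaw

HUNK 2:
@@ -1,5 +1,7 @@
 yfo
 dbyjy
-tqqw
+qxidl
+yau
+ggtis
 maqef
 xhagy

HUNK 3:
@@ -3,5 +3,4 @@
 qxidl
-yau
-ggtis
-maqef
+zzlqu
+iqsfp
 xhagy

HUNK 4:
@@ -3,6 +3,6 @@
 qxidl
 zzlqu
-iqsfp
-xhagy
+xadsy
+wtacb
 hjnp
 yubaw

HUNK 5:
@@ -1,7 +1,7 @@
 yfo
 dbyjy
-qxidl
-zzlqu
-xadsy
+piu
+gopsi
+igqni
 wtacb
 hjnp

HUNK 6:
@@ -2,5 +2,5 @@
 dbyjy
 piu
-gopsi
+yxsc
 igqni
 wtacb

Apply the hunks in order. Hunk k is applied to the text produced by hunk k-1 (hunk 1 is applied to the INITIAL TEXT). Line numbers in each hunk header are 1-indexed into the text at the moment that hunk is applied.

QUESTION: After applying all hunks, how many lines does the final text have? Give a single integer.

Hunk 1: at line 1 remove [ciex,jaq,xlzt] add [tqqw,maqef,xhagy] -> 7 lines: yfo dbyjy tqqw maqef xhagy hjnp yubaw
Hunk 2: at line 1 remove [tqqw] add [qxidl,yau,ggtis] -> 9 lines: yfo dbyjy qxidl yau ggtis maqef xhagy hjnp yubaw
Hunk 3: at line 3 remove [yau,ggtis,maqef] add [zzlqu,iqsfp] -> 8 lines: yfo dbyjy qxidl zzlqu iqsfp xhagy hjnp yubaw
Hunk 4: at line 3 remove [iqsfp,xhagy] add [xadsy,wtacb] -> 8 lines: yfo dbyjy qxidl zzlqu xadsy wtacb hjnp yubaw
Hunk 5: at line 1 remove [qxidl,zzlqu,xadsy] add [piu,gopsi,igqni] -> 8 lines: yfo dbyjy piu gopsi igqni wtacb hjnp yubaw
Hunk 6: at line 2 remove [gopsi] add [yxsc] -> 8 lines: yfo dbyjy piu yxsc igqni wtacb hjnp yubaw
Final line count: 8

Answer: 8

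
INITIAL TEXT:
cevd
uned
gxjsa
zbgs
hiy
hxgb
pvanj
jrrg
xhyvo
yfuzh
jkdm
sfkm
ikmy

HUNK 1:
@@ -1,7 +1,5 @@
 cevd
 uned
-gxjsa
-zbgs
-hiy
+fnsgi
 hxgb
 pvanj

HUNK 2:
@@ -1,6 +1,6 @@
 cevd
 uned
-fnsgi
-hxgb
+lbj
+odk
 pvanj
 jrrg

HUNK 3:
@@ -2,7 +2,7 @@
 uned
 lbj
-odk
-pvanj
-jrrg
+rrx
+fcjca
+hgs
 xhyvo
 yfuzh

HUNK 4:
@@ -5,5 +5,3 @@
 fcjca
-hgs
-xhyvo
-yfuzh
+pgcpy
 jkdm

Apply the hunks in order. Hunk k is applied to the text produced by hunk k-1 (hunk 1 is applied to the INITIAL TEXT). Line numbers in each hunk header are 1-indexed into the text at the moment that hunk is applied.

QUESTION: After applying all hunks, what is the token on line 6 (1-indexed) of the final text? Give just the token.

Answer: pgcpy

Derivation:
Hunk 1: at line 1 remove [gxjsa,zbgs,hiy] add [fnsgi] -> 11 lines: cevd uned fnsgi hxgb pvanj jrrg xhyvo yfuzh jkdm sfkm ikmy
Hunk 2: at line 1 remove [fnsgi,hxgb] add [lbj,odk] -> 11 lines: cevd uned lbj odk pvanj jrrg xhyvo yfuzh jkdm sfkm ikmy
Hunk 3: at line 2 remove [odk,pvanj,jrrg] add [rrx,fcjca,hgs] -> 11 lines: cevd uned lbj rrx fcjca hgs xhyvo yfuzh jkdm sfkm ikmy
Hunk 4: at line 5 remove [hgs,xhyvo,yfuzh] add [pgcpy] -> 9 lines: cevd uned lbj rrx fcjca pgcpy jkdm sfkm ikmy
Final line 6: pgcpy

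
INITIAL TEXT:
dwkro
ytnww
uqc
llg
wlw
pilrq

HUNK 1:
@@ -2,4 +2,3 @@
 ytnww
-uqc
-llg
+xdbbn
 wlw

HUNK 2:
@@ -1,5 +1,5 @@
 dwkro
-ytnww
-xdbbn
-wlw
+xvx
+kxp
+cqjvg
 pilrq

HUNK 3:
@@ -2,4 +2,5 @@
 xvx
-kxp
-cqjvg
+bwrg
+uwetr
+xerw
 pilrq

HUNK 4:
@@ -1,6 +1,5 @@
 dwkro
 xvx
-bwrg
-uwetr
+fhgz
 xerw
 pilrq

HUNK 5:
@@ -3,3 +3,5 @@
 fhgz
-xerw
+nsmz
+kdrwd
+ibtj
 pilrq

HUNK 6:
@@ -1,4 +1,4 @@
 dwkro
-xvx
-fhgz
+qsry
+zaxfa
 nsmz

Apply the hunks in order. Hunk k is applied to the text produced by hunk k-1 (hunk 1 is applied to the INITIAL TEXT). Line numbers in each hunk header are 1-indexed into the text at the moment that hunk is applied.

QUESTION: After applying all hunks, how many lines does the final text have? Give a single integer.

Hunk 1: at line 2 remove [uqc,llg] add [xdbbn] -> 5 lines: dwkro ytnww xdbbn wlw pilrq
Hunk 2: at line 1 remove [ytnww,xdbbn,wlw] add [xvx,kxp,cqjvg] -> 5 lines: dwkro xvx kxp cqjvg pilrq
Hunk 3: at line 2 remove [kxp,cqjvg] add [bwrg,uwetr,xerw] -> 6 lines: dwkro xvx bwrg uwetr xerw pilrq
Hunk 4: at line 1 remove [bwrg,uwetr] add [fhgz] -> 5 lines: dwkro xvx fhgz xerw pilrq
Hunk 5: at line 3 remove [xerw] add [nsmz,kdrwd,ibtj] -> 7 lines: dwkro xvx fhgz nsmz kdrwd ibtj pilrq
Hunk 6: at line 1 remove [xvx,fhgz] add [qsry,zaxfa] -> 7 lines: dwkro qsry zaxfa nsmz kdrwd ibtj pilrq
Final line count: 7

Answer: 7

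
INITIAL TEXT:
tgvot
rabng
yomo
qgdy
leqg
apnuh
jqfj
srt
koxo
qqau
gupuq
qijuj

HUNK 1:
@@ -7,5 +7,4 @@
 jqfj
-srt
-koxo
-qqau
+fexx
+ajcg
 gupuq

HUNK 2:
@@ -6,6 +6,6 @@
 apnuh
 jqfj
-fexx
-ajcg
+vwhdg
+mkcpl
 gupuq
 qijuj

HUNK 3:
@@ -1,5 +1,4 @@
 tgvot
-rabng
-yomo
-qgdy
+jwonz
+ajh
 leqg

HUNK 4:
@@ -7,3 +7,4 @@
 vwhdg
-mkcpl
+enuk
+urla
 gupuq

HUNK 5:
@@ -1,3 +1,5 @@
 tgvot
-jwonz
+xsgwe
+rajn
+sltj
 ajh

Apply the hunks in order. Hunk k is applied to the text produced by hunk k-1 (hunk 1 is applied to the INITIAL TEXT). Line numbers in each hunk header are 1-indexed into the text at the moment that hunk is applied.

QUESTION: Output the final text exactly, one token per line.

Hunk 1: at line 7 remove [srt,koxo,qqau] add [fexx,ajcg] -> 11 lines: tgvot rabng yomo qgdy leqg apnuh jqfj fexx ajcg gupuq qijuj
Hunk 2: at line 6 remove [fexx,ajcg] add [vwhdg,mkcpl] -> 11 lines: tgvot rabng yomo qgdy leqg apnuh jqfj vwhdg mkcpl gupuq qijuj
Hunk 3: at line 1 remove [rabng,yomo,qgdy] add [jwonz,ajh] -> 10 lines: tgvot jwonz ajh leqg apnuh jqfj vwhdg mkcpl gupuq qijuj
Hunk 4: at line 7 remove [mkcpl] add [enuk,urla] -> 11 lines: tgvot jwonz ajh leqg apnuh jqfj vwhdg enuk urla gupuq qijuj
Hunk 5: at line 1 remove [jwonz] add [xsgwe,rajn,sltj] -> 13 lines: tgvot xsgwe rajn sltj ajh leqg apnuh jqfj vwhdg enuk urla gupuq qijuj

Answer: tgvot
xsgwe
rajn
sltj
ajh
leqg
apnuh
jqfj
vwhdg
enuk
urla
gupuq
qijuj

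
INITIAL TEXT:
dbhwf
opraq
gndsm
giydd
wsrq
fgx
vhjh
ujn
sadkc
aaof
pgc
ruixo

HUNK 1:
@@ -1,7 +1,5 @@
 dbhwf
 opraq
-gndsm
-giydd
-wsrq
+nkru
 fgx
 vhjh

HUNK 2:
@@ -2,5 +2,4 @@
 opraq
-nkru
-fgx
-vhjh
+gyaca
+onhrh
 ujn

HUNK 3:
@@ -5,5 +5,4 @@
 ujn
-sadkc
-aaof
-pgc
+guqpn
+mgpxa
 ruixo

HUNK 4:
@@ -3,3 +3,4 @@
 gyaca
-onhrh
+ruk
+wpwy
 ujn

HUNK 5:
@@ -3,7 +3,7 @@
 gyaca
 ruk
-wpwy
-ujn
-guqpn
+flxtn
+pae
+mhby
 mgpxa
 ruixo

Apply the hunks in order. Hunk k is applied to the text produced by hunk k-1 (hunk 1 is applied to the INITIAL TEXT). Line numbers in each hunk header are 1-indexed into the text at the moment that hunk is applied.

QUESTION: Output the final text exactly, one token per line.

Hunk 1: at line 1 remove [gndsm,giydd,wsrq] add [nkru] -> 10 lines: dbhwf opraq nkru fgx vhjh ujn sadkc aaof pgc ruixo
Hunk 2: at line 2 remove [nkru,fgx,vhjh] add [gyaca,onhrh] -> 9 lines: dbhwf opraq gyaca onhrh ujn sadkc aaof pgc ruixo
Hunk 3: at line 5 remove [sadkc,aaof,pgc] add [guqpn,mgpxa] -> 8 lines: dbhwf opraq gyaca onhrh ujn guqpn mgpxa ruixo
Hunk 4: at line 3 remove [onhrh] add [ruk,wpwy] -> 9 lines: dbhwf opraq gyaca ruk wpwy ujn guqpn mgpxa ruixo
Hunk 5: at line 3 remove [wpwy,ujn,guqpn] add [flxtn,pae,mhby] -> 9 lines: dbhwf opraq gyaca ruk flxtn pae mhby mgpxa ruixo

Answer: dbhwf
opraq
gyaca
ruk
flxtn
pae
mhby
mgpxa
ruixo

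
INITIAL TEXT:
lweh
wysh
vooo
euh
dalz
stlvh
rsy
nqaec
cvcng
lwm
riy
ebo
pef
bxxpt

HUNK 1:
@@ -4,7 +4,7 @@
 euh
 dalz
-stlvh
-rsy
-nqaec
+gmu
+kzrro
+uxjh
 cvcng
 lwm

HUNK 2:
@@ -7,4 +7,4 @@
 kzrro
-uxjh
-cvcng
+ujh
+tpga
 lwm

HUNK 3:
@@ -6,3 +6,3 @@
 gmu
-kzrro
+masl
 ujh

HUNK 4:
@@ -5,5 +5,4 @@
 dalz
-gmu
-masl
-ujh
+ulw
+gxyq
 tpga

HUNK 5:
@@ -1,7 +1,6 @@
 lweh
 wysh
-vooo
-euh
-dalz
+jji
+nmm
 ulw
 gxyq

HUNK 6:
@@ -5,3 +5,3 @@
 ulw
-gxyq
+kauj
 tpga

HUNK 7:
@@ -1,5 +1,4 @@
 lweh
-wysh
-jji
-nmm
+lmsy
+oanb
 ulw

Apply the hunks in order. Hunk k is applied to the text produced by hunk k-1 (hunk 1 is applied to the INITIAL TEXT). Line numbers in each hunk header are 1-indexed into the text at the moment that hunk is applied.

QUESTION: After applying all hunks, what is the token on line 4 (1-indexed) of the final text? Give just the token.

Hunk 1: at line 4 remove [stlvh,rsy,nqaec] add [gmu,kzrro,uxjh] -> 14 lines: lweh wysh vooo euh dalz gmu kzrro uxjh cvcng lwm riy ebo pef bxxpt
Hunk 2: at line 7 remove [uxjh,cvcng] add [ujh,tpga] -> 14 lines: lweh wysh vooo euh dalz gmu kzrro ujh tpga lwm riy ebo pef bxxpt
Hunk 3: at line 6 remove [kzrro] add [masl] -> 14 lines: lweh wysh vooo euh dalz gmu masl ujh tpga lwm riy ebo pef bxxpt
Hunk 4: at line 5 remove [gmu,masl,ujh] add [ulw,gxyq] -> 13 lines: lweh wysh vooo euh dalz ulw gxyq tpga lwm riy ebo pef bxxpt
Hunk 5: at line 1 remove [vooo,euh,dalz] add [jji,nmm] -> 12 lines: lweh wysh jji nmm ulw gxyq tpga lwm riy ebo pef bxxpt
Hunk 6: at line 5 remove [gxyq] add [kauj] -> 12 lines: lweh wysh jji nmm ulw kauj tpga lwm riy ebo pef bxxpt
Hunk 7: at line 1 remove [wysh,jji,nmm] add [lmsy,oanb] -> 11 lines: lweh lmsy oanb ulw kauj tpga lwm riy ebo pef bxxpt
Final line 4: ulw

Answer: ulw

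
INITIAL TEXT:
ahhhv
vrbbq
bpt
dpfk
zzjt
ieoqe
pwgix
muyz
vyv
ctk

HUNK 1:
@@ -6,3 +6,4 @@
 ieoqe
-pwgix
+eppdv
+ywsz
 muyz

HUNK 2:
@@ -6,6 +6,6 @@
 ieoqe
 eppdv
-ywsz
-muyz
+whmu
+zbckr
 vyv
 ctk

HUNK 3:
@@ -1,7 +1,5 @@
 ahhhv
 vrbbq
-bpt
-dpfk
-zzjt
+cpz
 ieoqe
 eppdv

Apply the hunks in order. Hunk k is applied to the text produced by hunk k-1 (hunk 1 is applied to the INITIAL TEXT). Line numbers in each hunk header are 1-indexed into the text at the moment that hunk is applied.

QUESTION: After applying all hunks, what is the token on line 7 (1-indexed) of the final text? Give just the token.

Hunk 1: at line 6 remove [pwgix] add [eppdv,ywsz] -> 11 lines: ahhhv vrbbq bpt dpfk zzjt ieoqe eppdv ywsz muyz vyv ctk
Hunk 2: at line 6 remove [ywsz,muyz] add [whmu,zbckr] -> 11 lines: ahhhv vrbbq bpt dpfk zzjt ieoqe eppdv whmu zbckr vyv ctk
Hunk 3: at line 1 remove [bpt,dpfk,zzjt] add [cpz] -> 9 lines: ahhhv vrbbq cpz ieoqe eppdv whmu zbckr vyv ctk
Final line 7: zbckr

Answer: zbckr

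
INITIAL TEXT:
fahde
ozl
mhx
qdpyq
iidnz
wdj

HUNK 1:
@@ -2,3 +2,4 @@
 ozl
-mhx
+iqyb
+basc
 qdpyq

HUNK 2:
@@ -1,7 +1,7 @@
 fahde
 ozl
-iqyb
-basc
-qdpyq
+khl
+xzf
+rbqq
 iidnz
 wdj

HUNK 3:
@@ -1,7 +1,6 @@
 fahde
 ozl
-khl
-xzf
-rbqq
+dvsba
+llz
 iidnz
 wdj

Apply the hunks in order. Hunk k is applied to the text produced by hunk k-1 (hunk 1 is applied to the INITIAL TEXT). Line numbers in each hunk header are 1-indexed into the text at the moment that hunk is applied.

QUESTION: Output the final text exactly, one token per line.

Hunk 1: at line 2 remove [mhx] add [iqyb,basc] -> 7 lines: fahde ozl iqyb basc qdpyq iidnz wdj
Hunk 2: at line 1 remove [iqyb,basc,qdpyq] add [khl,xzf,rbqq] -> 7 lines: fahde ozl khl xzf rbqq iidnz wdj
Hunk 3: at line 1 remove [khl,xzf,rbqq] add [dvsba,llz] -> 6 lines: fahde ozl dvsba llz iidnz wdj

Answer: fahde
ozl
dvsba
llz
iidnz
wdj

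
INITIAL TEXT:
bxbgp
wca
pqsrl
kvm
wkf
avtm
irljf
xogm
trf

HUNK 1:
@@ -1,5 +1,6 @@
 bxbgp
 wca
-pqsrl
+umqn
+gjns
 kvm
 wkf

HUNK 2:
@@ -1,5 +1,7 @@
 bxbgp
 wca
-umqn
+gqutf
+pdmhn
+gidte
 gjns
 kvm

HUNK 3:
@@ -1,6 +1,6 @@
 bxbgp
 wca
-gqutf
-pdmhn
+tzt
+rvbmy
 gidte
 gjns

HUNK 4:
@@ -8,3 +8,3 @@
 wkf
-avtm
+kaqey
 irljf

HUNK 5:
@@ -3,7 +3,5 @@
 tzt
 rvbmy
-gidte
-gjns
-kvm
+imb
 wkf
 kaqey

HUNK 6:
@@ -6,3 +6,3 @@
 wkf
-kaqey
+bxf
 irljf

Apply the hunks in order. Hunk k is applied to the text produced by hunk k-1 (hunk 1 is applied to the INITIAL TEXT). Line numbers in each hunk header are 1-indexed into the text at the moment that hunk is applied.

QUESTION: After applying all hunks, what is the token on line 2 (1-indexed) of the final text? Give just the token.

Answer: wca

Derivation:
Hunk 1: at line 1 remove [pqsrl] add [umqn,gjns] -> 10 lines: bxbgp wca umqn gjns kvm wkf avtm irljf xogm trf
Hunk 2: at line 1 remove [umqn] add [gqutf,pdmhn,gidte] -> 12 lines: bxbgp wca gqutf pdmhn gidte gjns kvm wkf avtm irljf xogm trf
Hunk 3: at line 1 remove [gqutf,pdmhn] add [tzt,rvbmy] -> 12 lines: bxbgp wca tzt rvbmy gidte gjns kvm wkf avtm irljf xogm trf
Hunk 4: at line 8 remove [avtm] add [kaqey] -> 12 lines: bxbgp wca tzt rvbmy gidte gjns kvm wkf kaqey irljf xogm trf
Hunk 5: at line 3 remove [gidte,gjns,kvm] add [imb] -> 10 lines: bxbgp wca tzt rvbmy imb wkf kaqey irljf xogm trf
Hunk 6: at line 6 remove [kaqey] add [bxf] -> 10 lines: bxbgp wca tzt rvbmy imb wkf bxf irljf xogm trf
Final line 2: wca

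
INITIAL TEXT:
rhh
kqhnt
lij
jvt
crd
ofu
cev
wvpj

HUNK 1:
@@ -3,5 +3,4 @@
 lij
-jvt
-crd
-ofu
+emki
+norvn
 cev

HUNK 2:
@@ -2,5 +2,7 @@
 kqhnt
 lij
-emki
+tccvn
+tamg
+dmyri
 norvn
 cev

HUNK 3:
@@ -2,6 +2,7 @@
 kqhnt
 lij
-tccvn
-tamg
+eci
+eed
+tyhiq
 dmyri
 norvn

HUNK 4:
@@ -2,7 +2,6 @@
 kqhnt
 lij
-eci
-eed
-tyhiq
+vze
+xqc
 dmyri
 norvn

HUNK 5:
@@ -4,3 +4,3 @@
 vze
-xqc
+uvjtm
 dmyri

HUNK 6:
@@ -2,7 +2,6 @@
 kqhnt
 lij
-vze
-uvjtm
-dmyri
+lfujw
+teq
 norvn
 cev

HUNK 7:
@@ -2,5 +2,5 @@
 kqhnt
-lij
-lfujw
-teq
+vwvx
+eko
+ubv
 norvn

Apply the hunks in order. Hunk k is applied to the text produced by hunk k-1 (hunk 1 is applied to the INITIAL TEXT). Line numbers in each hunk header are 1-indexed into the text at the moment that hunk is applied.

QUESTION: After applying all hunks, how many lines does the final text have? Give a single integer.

Hunk 1: at line 3 remove [jvt,crd,ofu] add [emki,norvn] -> 7 lines: rhh kqhnt lij emki norvn cev wvpj
Hunk 2: at line 2 remove [emki] add [tccvn,tamg,dmyri] -> 9 lines: rhh kqhnt lij tccvn tamg dmyri norvn cev wvpj
Hunk 3: at line 2 remove [tccvn,tamg] add [eci,eed,tyhiq] -> 10 lines: rhh kqhnt lij eci eed tyhiq dmyri norvn cev wvpj
Hunk 4: at line 2 remove [eci,eed,tyhiq] add [vze,xqc] -> 9 lines: rhh kqhnt lij vze xqc dmyri norvn cev wvpj
Hunk 5: at line 4 remove [xqc] add [uvjtm] -> 9 lines: rhh kqhnt lij vze uvjtm dmyri norvn cev wvpj
Hunk 6: at line 2 remove [vze,uvjtm,dmyri] add [lfujw,teq] -> 8 lines: rhh kqhnt lij lfujw teq norvn cev wvpj
Hunk 7: at line 2 remove [lij,lfujw,teq] add [vwvx,eko,ubv] -> 8 lines: rhh kqhnt vwvx eko ubv norvn cev wvpj
Final line count: 8

Answer: 8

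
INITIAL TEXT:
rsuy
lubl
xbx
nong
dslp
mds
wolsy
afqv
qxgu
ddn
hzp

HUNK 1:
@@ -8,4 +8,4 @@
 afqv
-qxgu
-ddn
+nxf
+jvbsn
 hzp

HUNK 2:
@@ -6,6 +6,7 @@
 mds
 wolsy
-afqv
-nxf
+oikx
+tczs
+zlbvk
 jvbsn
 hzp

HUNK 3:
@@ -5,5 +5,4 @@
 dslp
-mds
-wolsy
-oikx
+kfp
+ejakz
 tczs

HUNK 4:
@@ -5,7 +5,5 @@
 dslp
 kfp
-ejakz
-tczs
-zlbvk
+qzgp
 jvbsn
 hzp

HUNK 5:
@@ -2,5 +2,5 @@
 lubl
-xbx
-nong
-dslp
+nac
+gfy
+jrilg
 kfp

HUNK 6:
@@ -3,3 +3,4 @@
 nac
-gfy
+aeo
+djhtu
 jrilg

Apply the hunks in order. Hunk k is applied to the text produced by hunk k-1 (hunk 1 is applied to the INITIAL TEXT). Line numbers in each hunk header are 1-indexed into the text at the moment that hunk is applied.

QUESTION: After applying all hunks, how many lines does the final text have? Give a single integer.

Hunk 1: at line 8 remove [qxgu,ddn] add [nxf,jvbsn] -> 11 lines: rsuy lubl xbx nong dslp mds wolsy afqv nxf jvbsn hzp
Hunk 2: at line 6 remove [afqv,nxf] add [oikx,tczs,zlbvk] -> 12 lines: rsuy lubl xbx nong dslp mds wolsy oikx tczs zlbvk jvbsn hzp
Hunk 3: at line 5 remove [mds,wolsy,oikx] add [kfp,ejakz] -> 11 lines: rsuy lubl xbx nong dslp kfp ejakz tczs zlbvk jvbsn hzp
Hunk 4: at line 5 remove [ejakz,tczs,zlbvk] add [qzgp] -> 9 lines: rsuy lubl xbx nong dslp kfp qzgp jvbsn hzp
Hunk 5: at line 2 remove [xbx,nong,dslp] add [nac,gfy,jrilg] -> 9 lines: rsuy lubl nac gfy jrilg kfp qzgp jvbsn hzp
Hunk 6: at line 3 remove [gfy] add [aeo,djhtu] -> 10 lines: rsuy lubl nac aeo djhtu jrilg kfp qzgp jvbsn hzp
Final line count: 10

Answer: 10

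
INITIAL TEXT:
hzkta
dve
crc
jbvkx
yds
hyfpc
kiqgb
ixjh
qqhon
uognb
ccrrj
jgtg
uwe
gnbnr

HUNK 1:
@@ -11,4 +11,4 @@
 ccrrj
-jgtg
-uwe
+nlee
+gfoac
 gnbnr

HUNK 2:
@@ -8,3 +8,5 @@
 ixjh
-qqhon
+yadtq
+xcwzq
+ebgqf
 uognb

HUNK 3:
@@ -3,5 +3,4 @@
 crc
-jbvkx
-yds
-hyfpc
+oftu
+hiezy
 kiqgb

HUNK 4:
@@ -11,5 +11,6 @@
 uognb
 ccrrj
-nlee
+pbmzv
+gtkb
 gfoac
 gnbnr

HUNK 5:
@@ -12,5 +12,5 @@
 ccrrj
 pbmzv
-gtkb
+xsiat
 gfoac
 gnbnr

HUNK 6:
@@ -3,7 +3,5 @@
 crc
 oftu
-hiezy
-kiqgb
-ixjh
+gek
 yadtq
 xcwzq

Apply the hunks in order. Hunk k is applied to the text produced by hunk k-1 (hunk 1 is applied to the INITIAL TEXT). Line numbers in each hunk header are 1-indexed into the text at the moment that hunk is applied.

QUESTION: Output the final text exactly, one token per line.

Hunk 1: at line 11 remove [jgtg,uwe] add [nlee,gfoac] -> 14 lines: hzkta dve crc jbvkx yds hyfpc kiqgb ixjh qqhon uognb ccrrj nlee gfoac gnbnr
Hunk 2: at line 8 remove [qqhon] add [yadtq,xcwzq,ebgqf] -> 16 lines: hzkta dve crc jbvkx yds hyfpc kiqgb ixjh yadtq xcwzq ebgqf uognb ccrrj nlee gfoac gnbnr
Hunk 3: at line 3 remove [jbvkx,yds,hyfpc] add [oftu,hiezy] -> 15 lines: hzkta dve crc oftu hiezy kiqgb ixjh yadtq xcwzq ebgqf uognb ccrrj nlee gfoac gnbnr
Hunk 4: at line 11 remove [nlee] add [pbmzv,gtkb] -> 16 lines: hzkta dve crc oftu hiezy kiqgb ixjh yadtq xcwzq ebgqf uognb ccrrj pbmzv gtkb gfoac gnbnr
Hunk 5: at line 12 remove [gtkb] add [xsiat] -> 16 lines: hzkta dve crc oftu hiezy kiqgb ixjh yadtq xcwzq ebgqf uognb ccrrj pbmzv xsiat gfoac gnbnr
Hunk 6: at line 3 remove [hiezy,kiqgb,ixjh] add [gek] -> 14 lines: hzkta dve crc oftu gek yadtq xcwzq ebgqf uognb ccrrj pbmzv xsiat gfoac gnbnr

Answer: hzkta
dve
crc
oftu
gek
yadtq
xcwzq
ebgqf
uognb
ccrrj
pbmzv
xsiat
gfoac
gnbnr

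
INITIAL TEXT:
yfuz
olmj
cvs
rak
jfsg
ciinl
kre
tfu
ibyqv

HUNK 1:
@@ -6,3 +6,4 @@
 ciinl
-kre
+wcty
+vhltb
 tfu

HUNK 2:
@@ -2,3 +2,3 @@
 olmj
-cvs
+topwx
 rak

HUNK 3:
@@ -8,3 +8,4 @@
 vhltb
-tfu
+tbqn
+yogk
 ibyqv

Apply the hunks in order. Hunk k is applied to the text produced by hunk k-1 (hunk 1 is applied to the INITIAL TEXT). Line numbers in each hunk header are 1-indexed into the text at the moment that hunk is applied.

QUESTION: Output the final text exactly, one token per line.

Answer: yfuz
olmj
topwx
rak
jfsg
ciinl
wcty
vhltb
tbqn
yogk
ibyqv

Derivation:
Hunk 1: at line 6 remove [kre] add [wcty,vhltb] -> 10 lines: yfuz olmj cvs rak jfsg ciinl wcty vhltb tfu ibyqv
Hunk 2: at line 2 remove [cvs] add [topwx] -> 10 lines: yfuz olmj topwx rak jfsg ciinl wcty vhltb tfu ibyqv
Hunk 3: at line 8 remove [tfu] add [tbqn,yogk] -> 11 lines: yfuz olmj topwx rak jfsg ciinl wcty vhltb tbqn yogk ibyqv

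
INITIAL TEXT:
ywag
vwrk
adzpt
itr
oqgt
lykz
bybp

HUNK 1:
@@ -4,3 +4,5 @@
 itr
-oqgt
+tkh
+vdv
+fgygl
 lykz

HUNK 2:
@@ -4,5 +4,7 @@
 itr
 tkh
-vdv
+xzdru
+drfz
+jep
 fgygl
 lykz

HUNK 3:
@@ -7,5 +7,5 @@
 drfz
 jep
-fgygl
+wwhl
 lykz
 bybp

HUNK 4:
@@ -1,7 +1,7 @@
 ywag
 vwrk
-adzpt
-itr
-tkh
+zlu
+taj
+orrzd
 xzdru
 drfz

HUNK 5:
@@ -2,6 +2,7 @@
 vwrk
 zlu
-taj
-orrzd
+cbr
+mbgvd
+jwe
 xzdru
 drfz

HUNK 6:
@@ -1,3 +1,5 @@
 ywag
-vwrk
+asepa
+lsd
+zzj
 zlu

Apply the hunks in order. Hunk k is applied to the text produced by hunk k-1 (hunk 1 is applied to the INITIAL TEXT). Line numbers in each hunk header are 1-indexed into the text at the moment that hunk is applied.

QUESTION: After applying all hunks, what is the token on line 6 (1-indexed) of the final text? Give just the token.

Answer: cbr

Derivation:
Hunk 1: at line 4 remove [oqgt] add [tkh,vdv,fgygl] -> 9 lines: ywag vwrk adzpt itr tkh vdv fgygl lykz bybp
Hunk 2: at line 4 remove [vdv] add [xzdru,drfz,jep] -> 11 lines: ywag vwrk adzpt itr tkh xzdru drfz jep fgygl lykz bybp
Hunk 3: at line 7 remove [fgygl] add [wwhl] -> 11 lines: ywag vwrk adzpt itr tkh xzdru drfz jep wwhl lykz bybp
Hunk 4: at line 1 remove [adzpt,itr,tkh] add [zlu,taj,orrzd] -> 11 lines: ywag vwrk zlu taj orrzd xzdru drfz jep wwhl lykz bybp
Hunk 5: at line 2 remove [taj,orrzd] add [cbr,mbgvd,jwe] -> 12 lines: ywag vwrk zlu cbr mbgvd jwe xzdru drfz jep wwhl lykz bybp
Hunk 6: at line 1 remove [vwrk] add [asepa,lsd,zzj] -> 14 lines: ywag asepa lsd zzj zlu cbr mbgvd jwe xzdru drfz jep wwhl lykz bybp
Final line 6: cbr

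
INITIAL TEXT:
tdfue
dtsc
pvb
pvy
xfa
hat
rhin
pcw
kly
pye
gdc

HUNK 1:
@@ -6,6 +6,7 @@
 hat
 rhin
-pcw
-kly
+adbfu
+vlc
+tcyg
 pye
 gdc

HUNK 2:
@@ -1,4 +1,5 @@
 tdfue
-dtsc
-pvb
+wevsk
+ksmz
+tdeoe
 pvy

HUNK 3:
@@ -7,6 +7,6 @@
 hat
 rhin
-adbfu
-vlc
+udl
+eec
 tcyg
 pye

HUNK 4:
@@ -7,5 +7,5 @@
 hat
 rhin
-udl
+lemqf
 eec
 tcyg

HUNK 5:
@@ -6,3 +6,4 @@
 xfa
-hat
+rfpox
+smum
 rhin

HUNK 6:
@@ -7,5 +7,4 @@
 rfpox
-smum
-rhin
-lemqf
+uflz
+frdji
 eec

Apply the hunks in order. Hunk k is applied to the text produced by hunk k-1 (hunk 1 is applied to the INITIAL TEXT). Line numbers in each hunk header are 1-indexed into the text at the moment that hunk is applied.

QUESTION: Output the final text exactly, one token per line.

Answer: tdfue
wevsk
ksmz
tdeoe
pvy
xfa
rfpox
uflz
frdji
eec
tcyg
pye
gdc

Derivation:
Hunk 1: at line 6 remove [pcw,kly] add [adbfu,vlc,tcyg] -> 12 lines: tdfue dtsc pvb pvy xfa hat rhin adbfu vlc tcyg pye gdc
Hunk 2: at line 1 remove [dtsc,pvb] add [wevsk,ksmz,tdeoe] -> 13 lines: tdfue wevsk ksmz tdeoe pvy xfa hat rhin adbfu vlc tcyg pye gdc
Hunk 3: at line 7 remove [adbfu,vlc] add [udl,eec] -> 13 lines: tdfue wevsk ksmz tdeoe pvy xfa hat rhin udl eec tcyg pye gdc
Hunk 4: at line 7 remove [udl] add [lemqf] -> 13 lines: tdfue wevsk ksmz tdeoe pvy xfa hat rhin lemqf eec tcyg pye gdc
Hunk 5: at line 6 remove [hat] add [rfpox,smum] -> 14 lines: tdfue wevsk ksmz tdeoe pvy xfa rfpox smum rhin lemqf eec tcyg pye gdc
Hunk 6: at line 7 remove [smum,rhin,lemqf] add [uflz,frdji] -> 13 lines: tdfue wevsk ksmz tdeoe pvy xfa rfpox uflz frdji eec tcyg pye gdc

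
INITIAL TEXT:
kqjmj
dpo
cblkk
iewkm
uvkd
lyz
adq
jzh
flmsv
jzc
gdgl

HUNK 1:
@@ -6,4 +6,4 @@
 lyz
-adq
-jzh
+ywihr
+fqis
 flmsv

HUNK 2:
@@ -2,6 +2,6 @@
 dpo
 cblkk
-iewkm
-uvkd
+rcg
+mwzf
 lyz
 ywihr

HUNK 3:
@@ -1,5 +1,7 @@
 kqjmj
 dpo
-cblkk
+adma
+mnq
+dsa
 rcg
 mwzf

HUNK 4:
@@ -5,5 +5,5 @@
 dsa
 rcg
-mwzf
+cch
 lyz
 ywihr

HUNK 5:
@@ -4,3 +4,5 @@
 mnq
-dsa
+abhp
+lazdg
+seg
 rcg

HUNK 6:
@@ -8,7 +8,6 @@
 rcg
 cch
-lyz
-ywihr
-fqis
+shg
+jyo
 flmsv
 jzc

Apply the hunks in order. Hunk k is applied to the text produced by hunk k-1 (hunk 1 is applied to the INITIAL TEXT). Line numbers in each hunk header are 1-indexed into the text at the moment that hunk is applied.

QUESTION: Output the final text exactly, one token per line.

Hunk 1: at line 6 remove [adq,jzh] add [ywihr,fqis] -> 11 lines: kqjmj dpo cblkk iewkm uvkd lyz ywihr fqis flmsv jzc gdgl
Hunk 2: at line 2 remove [iewkm,uvkd] add [rcg,mwzf] -> 11 lines: kqjmj dpo cblkk rcg mwzf lyz ywihr fqis flmsv jzc gdgl
Hunk 3: at line 1 remove [cblkk] add [adma,mnq,dsa] -> 13 lines: kqjmj dpo adma mnq dsa rcg mwzf lyz ywihr fqis flmsv jzc gdgl
Hunk 4: at line 5 remove [mwzf] add [cch] -> 13 lines: kqjmj dpo adma mnq dsa rcg cch lyz ywihr fqis flmsv jzc gdgl
Hunk 5: at line 4 remove [dsa] add [abhp,lazdg,seg] -> 15 lines: kqjmj dpo adma mnq abhp lazdg seg rcg cch lyz ywihr fqis flmsv jzc gdgl
Hunk 6: at line 8 remove [lyz,ywihr,fqis] add [shg,jyo] -> 14 lines: kqjmj dpo adma mnq abhp lazdg seg rcg cch shg jyo flmsv jzc gdgl

Answer: kqjmj
dpo
adma
mnq
abhp
lazdg
seg
rcg
cch
shg
jyo
flmsv
jzc
gdgl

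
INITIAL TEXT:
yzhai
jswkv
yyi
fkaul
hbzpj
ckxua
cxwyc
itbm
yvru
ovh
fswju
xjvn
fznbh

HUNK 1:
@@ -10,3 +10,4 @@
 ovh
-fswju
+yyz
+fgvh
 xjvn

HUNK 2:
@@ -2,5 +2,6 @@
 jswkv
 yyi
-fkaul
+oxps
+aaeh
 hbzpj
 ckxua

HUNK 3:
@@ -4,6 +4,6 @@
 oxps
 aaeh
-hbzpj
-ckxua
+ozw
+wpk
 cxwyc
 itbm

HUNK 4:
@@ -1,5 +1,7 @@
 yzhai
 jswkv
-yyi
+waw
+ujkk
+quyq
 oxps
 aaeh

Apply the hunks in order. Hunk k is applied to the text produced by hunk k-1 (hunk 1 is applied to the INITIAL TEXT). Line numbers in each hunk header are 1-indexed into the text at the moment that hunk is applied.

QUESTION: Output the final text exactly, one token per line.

Hunk 1: at line 10 remove [fswju] add [yyz,fgvh] -> 14 lines: yzhai jswkv yyi fkaul hbzpj ckxua cxwyc itbm yvru ovh yyz fgvh xjvn fznbh
Hunk 2: at line 2 remove [fkaul] add [oxps,aaeh] -> 15 lines: yzhai jswkv yyi oxps aaeh hbzpj ckxua cxwyc itbm yvru ovh yyz fgvh xjvn fznbh
Hunk 3: at line 4 remove [hbzpj,ckxua] add [ozw,wpk] -> 15 lines: yzhai jswkv yyi oxps aaeh ozw wpk cxwyc itbm yvru ovh yyz fgvh xjvn fznbh
Hunk 4: at line 1 remove [yyi] add [waw,ujkk,quyq] -> 17 lines: yzhai jswkv waw ujkk quyq oxps aaeh ozw wpk cxwyc itbm yvru ovh yyz fgvh xjvn fznbh

Answer: yzhai
jswkv
waw
ujkk
quyq
oxps
aaeh
ozw
wpk
cxwyc
itbm
yvru
ovh
yyz
fgvh
xjvn
fznbh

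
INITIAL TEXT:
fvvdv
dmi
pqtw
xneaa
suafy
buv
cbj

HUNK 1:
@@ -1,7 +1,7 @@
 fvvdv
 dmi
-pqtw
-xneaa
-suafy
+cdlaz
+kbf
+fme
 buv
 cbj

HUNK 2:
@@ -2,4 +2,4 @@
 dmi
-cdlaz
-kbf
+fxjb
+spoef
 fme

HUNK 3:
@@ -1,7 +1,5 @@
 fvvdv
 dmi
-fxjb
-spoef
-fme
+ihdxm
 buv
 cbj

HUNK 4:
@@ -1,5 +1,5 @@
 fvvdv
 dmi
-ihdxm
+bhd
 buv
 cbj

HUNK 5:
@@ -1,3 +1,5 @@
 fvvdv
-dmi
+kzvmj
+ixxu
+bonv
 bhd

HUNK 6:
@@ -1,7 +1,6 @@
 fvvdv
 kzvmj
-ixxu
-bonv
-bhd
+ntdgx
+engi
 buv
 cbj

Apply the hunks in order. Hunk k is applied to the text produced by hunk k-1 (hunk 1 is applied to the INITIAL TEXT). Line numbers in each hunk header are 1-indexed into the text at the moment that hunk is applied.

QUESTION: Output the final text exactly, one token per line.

Hunk 1: at line 1 remove [pqtw,xneaa,suafy] add [cdlaz,kbf,fme] -> 7 lines: fvvdv dmi cdlaz kbf fme buv cbj
Hunk 2: at line 2 remove [cdlaz,kbf] add [fxjb,spoef] -> 7 lines: fvvdv dmi fxjb spoef fme buv cbj
Hunk 3: at line 1 remove [fxjb,spoef,fme] add [ihdxm] -> 5 lines: fvvdv dmi ihdxm buv cbj
Hunk 4: at line 1 remove [ihdxm] add [bhd] -> 5 lines: fvvdv dmi bhd buv cbj
Hunk 5: at line 1 remove [dmi] add [kzvmj,ixxu,bonv] -> 7 lines: fvvdv kzvmj ixxu bonv bhd buv cbj
Hunk 6: at line 1 remove [ixxu,bonv,bhd] add [ntdgx,engi] -> 6 lines: fvvdv kzvmj ntdgx engi buv cbj

Answer: fvvdv
kzvmj
ntdgx
engi
buv
cbj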